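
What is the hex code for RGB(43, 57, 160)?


R = 43 → 2B (hex)
G = 57 → 39 (hex)
B = 160 → A0 (hex)
Hex = #2B39A0


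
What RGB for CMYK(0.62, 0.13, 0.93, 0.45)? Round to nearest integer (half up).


R = 255 × (1-C) × (1-K) = 255 × 0.38 × 0.55 = 53.295 → 53
G = 255 × (1-M) × (1-K) = 255 × 0.87 × 0.55 = 122.0175 → 122
B = 255 × (1-Y) × (1-K) = 255 × 0.07 × 0.55 = 9.8175 → 10
= RGB(53, 122, 10)


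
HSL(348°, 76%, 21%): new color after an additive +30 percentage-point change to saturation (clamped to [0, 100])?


Original S = 76%
Adjustment = +30 percentage points
New S = 76 + (30) = 106
Clamp to [0, 100] → 100
= HSL(348°, 100%, 21%)


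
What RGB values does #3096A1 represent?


30 → 48 (R)
96 → 150 (G)
A1 → 161 (B)
= RGB(48, 150, 161)


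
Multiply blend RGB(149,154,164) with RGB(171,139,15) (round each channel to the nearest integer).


Multiply: C = A×B/255, rounded to nearest integer
R: 149×171/255 = 25479/255 ≈ 99.918 → 100
G: 154×139/255 = 21406/255 ≈ 83.945 → 84
B: 164×15/255 = 2460/255 ≈ 9.647 → 10
= RGB(100, 84, 10)


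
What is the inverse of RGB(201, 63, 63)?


Invert: (255-R, 255-G, 255-B)
R: 255-201 = 54
G: 255-63 = 192
B: 255-63 = 192
= RGB(54, 192, 192)


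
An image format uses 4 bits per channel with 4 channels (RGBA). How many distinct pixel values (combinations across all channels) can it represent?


Total bits = 4 bits/channel × 4 channels = 16 bits
Distinct pixel values = 2^16
= 65,536 pixel values


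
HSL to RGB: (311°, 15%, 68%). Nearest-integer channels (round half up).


H=311°, S=0.15, L=0.68
C = (1-|2L-1|)×S = (1-|0.36|)×0.15 = 0.096
H' = H/60 = 311/60 ≈ 5.1833; X = C×(1-|H' mod 2 - 1|) = 0.0784
m = L - C/2 = 0.68 - 0.048 = 0.632
Sector ⌊H'⌋ = 5 → (R',G',B') = (0.096, 0.0, 0.0784)
RGB = ((R'+m)×255, (G'+m)×255, (B'+m)×255) = (185.64, 161.16, 181.152)
Round half up → RGB(186, 161, 181)


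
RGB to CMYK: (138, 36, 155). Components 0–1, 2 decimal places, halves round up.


R'=138/255≈0.5412, G'=36/255≈0.1412, B'=155/255≈0.6078
K = 1 - max(R',G',B') = 1 - 155/255 = 100/255 = 0.39215… → 0.39
(1-R'-K)/(1-K) simplifies to (max-R)/max with max = 155:
C = (155-138)/155 = 17/155 = 0.10967… → 0.11
M = (155-36)/155 = 119/155 = 0.76774… → 0.77
Y = (155-155)/155 = 0/155 = 0 → 0.00
= CMYK(0.11, 0.77, 0.00, 0.39)


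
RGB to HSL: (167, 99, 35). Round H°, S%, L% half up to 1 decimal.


Normalize: R'=167/255≈0.6549, G'=99/255≈0.3882, B'=35/255≈0.1373
Max=167/255, Min=35/255, Δ=Max-Min=132/255
L = (Max+Min)/2 = (167+35)/510 = 202/510 = 0.39607… → L = 39.6%
L ≤ 0.5 → S = Δ/(Max+Min) = 132/(167+35) = 132/202 = 0.65346… → S = 65.3%
(the 1/255 factors cancel in S and H, so raw channel differences can be used)
Max is R' → H = 60 × (((G-B)/Δ) mod 6) = 60 × (((99-35)/132) mod 6)
  64/132 = 0.4848…
  H = 60 × 0.4848… = 29.090…° → H = 29.1°
= HSL(29.1°, 65.3%, 39.6%)


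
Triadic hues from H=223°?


Triadic: equally spaced at 120° intervals
H1 = 223°
H2 = (223 + 120) mod 360 = 343°
H3 = (223 + 240) mod 360 = 103°
Triadic = 223°, 343°, 103°


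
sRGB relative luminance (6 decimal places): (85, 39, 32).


Linearize each channel (sRGB transfer function): c = v/255; c_lin = c/12.92 if c ≤ 0.04045, else ((c+0.055)/1.055)^2.4
  R: 85/255 ≈ 0.333333 > 0.04045 → ((0.333333+0.055)/1.055)^2.4 ≈ 0.090842
  G: 39/255 ≈ 0.152941 > 0.04045 → ((0.152941+0.055)/1.055)^2.4 ≈ 0.020289
  B: 32/255 ≈ 0.125490 > 0.04045 → ((0.125490+0.055)/1.055)^2.4 ≈ 0.014444
R_lin = 0.090842, G_lin = 0.020289, B_lin = 0.014444
L = 0.2126×R + 0.7152×G + 0.0722×B
L = 0.2126×0.090842 + 0.7152×0.020289 + 0.0722×0.014444
L ≈ 0.034866


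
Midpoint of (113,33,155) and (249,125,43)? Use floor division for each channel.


Midpoint: each channel = ⌊(C₁+C₂)/2⌋
R: ⌊(113+249)/2⌋ = 181
G: ⌊(33+125)/2⌋ = 79
B: ⌊(155+43)/2⌋ = 99
= RGB(181, 79, 99)


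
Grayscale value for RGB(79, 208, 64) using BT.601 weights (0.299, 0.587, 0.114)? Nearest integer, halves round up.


Gray = 0.299×R + 0.587×G + 0.114×B
Gray = 0.299×79 + 0.587×208 + 0.114×64
Gray = 23.621 + 122.096 + 7.296
Gray = 153.013 → round half up → 153
Gray = 153


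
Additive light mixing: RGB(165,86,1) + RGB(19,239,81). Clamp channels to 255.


Additive: each channel = min(255, C₁+C₂)
R: 165+19 = 184 → 184
G: 86+239 = 325 → 255
B: 1+81 = 82 → 82
= RGB(184, 255, 82)


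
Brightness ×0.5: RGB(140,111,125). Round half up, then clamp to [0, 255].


Multiply each channel by 0.5, round half up, clamp to [0, 255]
R: 140×0.5 = 70
G: 111×0.5 = 55.5 → round → 56
B: 125×0.5 = 62.5 → round → 63
= RGB(70, 56, 63)


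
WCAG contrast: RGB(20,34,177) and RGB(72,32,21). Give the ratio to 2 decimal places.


Linearize each sRGB channel c=v/255: c/12.92 if c ≤ 0.04045 else ((c+0.055)/1.055)^2.4
L = 0.2126×R_lin + 0.7152×G_lin + 0.0722×B_lin
Color 1 (20,34,177):
  R=20: 20/255≈0.0784 > 0.04045 → ((0.0784+0.055)/1.055)^2.4 ≈ 0.00700
  G=34: 34/255≈0.1333 > 0.04045 → ((0.1333+0.055)/1.055)^2.4 ≈ 0.01600
  B=177: 177/255≈0.6941 > 0.04045 → ((0.6941+0.055)/1.055)^2.4 ≈ 0.43966
  L1 = 0.2126×0.00700 + 0.7152×0.01600 + 0.0722×0.43966 ≈ 0.04467
Color 2 (72,32,21):
  R=72: 72/255≈0.2824 > 0.04045 → ((0.2824+0.055)/1.055)^2.4 ≈ 0.06480
  G=32: 32/255≈0.1255 > 0.04045 → ((0.1255+0.055)/1.055)^2.4 ≈ 0.01444
  B=21: 21/255≈0.0824 > 0.04045 → ((0.0824+0.055)/1.055)^2.4 ≈ 0.00750
  L2 = 0.2126×0.06480 + 0.7152×0.01444 + 0.0722×0.00750 ≈ 0.02465
Lighter = 0.04467, Darker = 0.02465
Ratio = (L_lighter + 0.05) / (L_darker + 0.05)
Ratio = (0.04467 + 0.05) / (0.02465 + 0.05) = 0.09467 / 0.07465 ≈ 1.2682
Ratio ≈ 1.27:1


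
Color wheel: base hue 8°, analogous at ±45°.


Base hue: 8°
Left analog: (8 - 45) mod 360 = 323°
Right analog: (8 + 45) mod 360 = 53°
Analogous hues = 323° and 53°


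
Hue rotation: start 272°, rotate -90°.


New hue = (H + rotation) mod 360
New hue = (272 -90) mod 360
= 182 mod 360
= 182°


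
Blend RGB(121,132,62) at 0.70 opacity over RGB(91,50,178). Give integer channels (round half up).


C = α×F + (1-α)×B, with 1-α = 0.30
R: 0.70×121 + 0.30×91 = 84.70 + 27.30 = 112.00 → 112
G: 0.70×132 + 0.30×50 = 92.40 + 15.00 = 107.40 → 107
B: 0.70×62 + 0.30×178 = 43.40 + 53.40 = 96.80 → 97
= RGB(112, 107, 97)


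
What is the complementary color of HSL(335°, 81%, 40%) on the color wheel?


Complement = opposite side of color wheel = hue + 180°
H' = (335 + 180) mod 360 = 155°
S and L unchanged.
= HSL(155°, 81%, 40%)


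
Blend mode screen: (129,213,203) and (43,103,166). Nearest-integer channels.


Screen: C = 255 - (255-A)×(255-B)/255, rounded to nearest integer
R: 255 - (255-129)×(255-43)/255 = 255 - 26712/255 ≈ 255 - 104.753 = 150.247 → 150
G: 255 - (255-213)×(255-103)/255 = 255 - 6384/255 ≈ 255 - 25.035 = 229.965 → 230
B: 255 - (255-203)×(255-166)/255 = 255 - 4628/255 ≈ 255 - 18.149 = 236.851 → 237
= RGB(150, 230, 237)


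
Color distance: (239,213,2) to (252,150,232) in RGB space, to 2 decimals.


d = √[(R₁-R₂)² + (G₁-G₂)² + (B₁-B₂)²]
d = √[(239-252)² + (213-150)² + (2-232)²]
d = √[169 + 3969 + 52900]
d = √57038
d ≈ 238.83


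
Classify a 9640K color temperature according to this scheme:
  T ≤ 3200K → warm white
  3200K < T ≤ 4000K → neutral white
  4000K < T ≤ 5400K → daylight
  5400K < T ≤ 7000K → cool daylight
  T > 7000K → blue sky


Temperature: 9640K
9640K > 7000K → blue sky
Classification: blue sky


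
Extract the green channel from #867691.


Color: #867691
R = 86 = 134
G = 76 = 118
B = 91 = 145
Green = 118


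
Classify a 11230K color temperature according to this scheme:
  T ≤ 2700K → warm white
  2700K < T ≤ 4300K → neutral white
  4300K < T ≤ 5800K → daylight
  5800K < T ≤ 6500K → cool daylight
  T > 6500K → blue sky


Temperature: 11230K
11230K > 6500K → blue sky
Classification: blue sky


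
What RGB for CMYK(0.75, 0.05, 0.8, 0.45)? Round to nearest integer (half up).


R = 255 × (1-C) × (1-K) = 255 × 0.25 × 0.55 = 35.0625 → 35
G = 255 × (1-M) × (1-K) = 255 × 0.95 × 0.55 = 133.2375 → 133
B = 255 × (1-Y) × (1-K) = 255 × 0.20 × 0.55 = 28.05 → 28
= RGB(35, 133, 28)


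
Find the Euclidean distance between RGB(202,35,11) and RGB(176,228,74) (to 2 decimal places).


d = √[(R₁-R₂)² + (G₁-G₂)² + (B₁-B₂)²]
d = √[(202-176)² + (35-228)² + (11-74)²]
d = √[676 + 37249 + 3969]
d = √41894
d ≈ 204.68


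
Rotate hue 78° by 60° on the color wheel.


New hue = (H + rotation) mod 360
New hue = (78 + 60) mod 360
= 138 mod 360
= 138°


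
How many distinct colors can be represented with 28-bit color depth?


Colors = 2^bits = 2^28
= 268,435,456 colors


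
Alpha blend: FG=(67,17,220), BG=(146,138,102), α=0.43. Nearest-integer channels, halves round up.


C = α×F + (1-α)×B, with 1-α = 0.57
R: 0.43×67 + 0.57×146 = 28.81 + 83.22 = 112.03 → 112
G: 0.43×17 + 0.57×138 = 7.31 + 78.66 = 85.97 → 86
B: 0.43×220 + 0.57×102 = 94.60 + 58.14 = 152.74 → 153
= RGB(112, 86, 153)


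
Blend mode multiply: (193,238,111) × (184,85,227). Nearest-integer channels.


Multiply: C = A×B/255, rounded to nearest integer
R: 193×184/255 = 35512/255 ≈ 139.263 → 139
G: 238×85/255 = 20230/255 ≈ 79.333 → 79
B: 111×227/255 = 25197/255 ≈ 98.812 → 99
= RGB(139, 79, 99)


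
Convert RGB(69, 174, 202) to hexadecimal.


R = 69 → 45 (hex)
G = 174 → AE (hex)
B = 202 → CA (hex)
Hex = #45AECA


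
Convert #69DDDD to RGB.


69 → 105 (R)
DD → 221 (G)
DD → 221 (B)
= RGB(105, 221, 221)


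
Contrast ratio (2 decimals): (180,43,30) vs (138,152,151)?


Linearize each sRGB channel c=v/255: c/12.92 if c ≤ 0.04045 else ((c+0.055)/1.055)^2.4
L = 0.2126×R_lin + 0.7152×G_lin + 0.0722×B_lin
Color 1 (180,43,30):
  R=180: 180/255≈0.7059 > 0.04045 → ((0.7059+0.055)/1.055)^2.4 ≈ 0.45641
  G=43: 43/255≈0.1686 > 0.04045 → ((0.1686+0.055)/1.055)^2.4 ≈ 0.02416
  B=30: 30/255≈0.1176 > 0.04045 → ((0.1176+0.055)/1.055)^2.4 ≈ 0.01298
  L1 = 0.2126×0.45641 + 0.7152×0.02416 + 0.0722×0.01298 ≈ 0.11525
Color 2 (138,152,151):
  R=138: 138/255≈0.5412 > 0.04045 → ((0.5412+0.055)/1.055)^2.4 ≈ 0.25415
  G=152: 152/255≈0.5961 > 0.04045 → ((0.5961+0.055)/1.055)^2.4 ≈ 0.31399
  B=151: 151/255≈0.5922 > 0.04045 → ((0.5922+0.055)/1.055)^2.4 ≈ 0.30947
  L2 = 0.2126×0.25415 + 0.7152×0.31399 + 0.0722×0.30947 ≈ 0.30094
Lighter = 0.30094, Darker = 0.11525
Ratio = (L_lighter + 0.05) / (L_darker + 0.05)
Ratio = (0.30094 + 0.05) / (0.11525 + 0.05) = 0.35094 / 0.16525 ≈ 2.1237
Ratio ≈ 2.12:1


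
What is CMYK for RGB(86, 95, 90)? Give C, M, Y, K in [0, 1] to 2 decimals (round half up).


R'=86/255≈0.3373, G'=95/255≈0.3725, B'=90/255≈0.3529
K = 1 - max(R',G',B') = 1 - 95/255 = 160/255 = 0.62745… → 0.63
(1-R'-K)/(1-K) simplifies to (max-R)/max with max = 95:
C = (95-86)/95 = 9/95 = 0.09473… → 0.09
M = (95-95)/95 = 0/95 = 0 → 0.00
Y = (95-90)/95 = 5/95 = 0.05263… → 0.05
= CMYK(0.09, 0.00, 0.05, 0.63)


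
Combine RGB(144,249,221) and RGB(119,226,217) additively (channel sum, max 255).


Additive: each channel = min(255, C₁+C₂)
R: 144+119 = 263 → 255
G: 249+226 = 475 → 255
B: 221+217 = 438 → 255
= RGB(255, 255, 255)


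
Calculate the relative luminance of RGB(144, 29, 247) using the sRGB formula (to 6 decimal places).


Linearize each channel (sRGB transfer function): c = v/255; c_lin = c/12.92 if c ≤ 0.04045, else ((c+0.055)/1.055)^2.4
  R: 144/255 ≈ 0.564706 > 0.04045 → ((0.564706+0.055)/1.055)^2.4 ≈ 0.278894
  G: 29/255 ≈ 0.113725 > 0.04045 → ((0.113725+0.055)/1.055)^2.4 ≈ 0.012286
  B: 247/255 ≈ 0.968627 > 0.04045 → ((0.968627+0.055)/1.055)^2.4 ≈ 0.930111
R_lin = 0.278894, G_lin = 0.012286, B_lin = 0.930111
L = 0.2126×R + 0.7152×G + 0.0722×B
L = 0.2126×0.278894 + 0.7152×0.012286 + 0.0722×0.930111
L ≈ 0.135234


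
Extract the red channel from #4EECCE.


Color: #4EECCE
R = 4E = 78
G = EC = 236
B = CE = 206
Red = 78


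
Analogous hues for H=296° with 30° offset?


Base hue: 296°
Left analog: (296 - 30) mod 360 = 266°
Right analog: (296 + 30) mod 360 = 326°
Analogous hues = 266° and 326°


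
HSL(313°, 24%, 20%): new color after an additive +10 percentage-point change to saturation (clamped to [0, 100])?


Original S = 24%
Adjustment = +10 percentage points
New S = 24 + (10) = 34
Clamp to [0, 100] → 34
= HSL(313°, 34%, 20%)


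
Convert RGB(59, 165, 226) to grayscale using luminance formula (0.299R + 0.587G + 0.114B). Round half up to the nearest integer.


Gray = 0.299×R + 0.587×G + 0.114×B
Gray = 0.299×59 + 0.587×165 + 0.114×226
Gray = 17.641 + 96.855 + 25.764
Gray = 140.260 → round half up → 140
Gray = 140


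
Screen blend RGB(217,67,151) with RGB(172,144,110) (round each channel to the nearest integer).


Screen: C = 255 - (255-A)×(255-B)/255, rounded to nearest integer
R: 255 - (255-217)×(255-172)/255 = 255 - 3154/255 ≈ 255 - 12.369 = 242.631 → 243
G: 255 - (255-67)×(255-144)/255 = 255 - 20868/255 ≈ 255 - 81.835 = 173.165 → 173
B: 255 - (255-151)×(255-110)/255 = 255 - 15080/255 ≈ 255 - 59.137 = 195.863 → 196
= RGB(243, 173, 196)


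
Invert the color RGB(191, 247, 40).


Invert: (255-R, 255-G, 255-B)
R: 255-191 = 64
G: 255-247 = 8
B: 255-40 = 215
= RGB(64, 8, 215)


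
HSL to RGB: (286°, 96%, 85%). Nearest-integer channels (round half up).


H=286°, S=0.96, L=0.85
C = (1-|2L-1|)×S = (1-|0.70|)×0.96 = 0.288
H' = H/60 = 286/60 ≈ 4.7667; X = C×(1-|H' mod 2 - 1|) = 0.2208
m = L - C/2 = 0.85 - 0.144 = 0.706
Sector ⌊H'⌋ = 4 → (R',G',B') = (0.2208, 0.0, 0.288)
RGB = ((R'+m)×255, (G'+m)×255, (B'+m)×255) = (236.334, 180.03, 253.47)
Round half up → RGB(236, 180, 253)


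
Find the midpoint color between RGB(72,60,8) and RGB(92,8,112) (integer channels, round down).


Midpoint: each channel = ⌊(C₁+C₂)/2⌋
R: ⌊(72+92)/2⌋ = 82
G: ⌊(60+8)/2⌋ = 34
B: ⌊(8+112)/2⌋ = 60
= RGB(82, 34, 60)


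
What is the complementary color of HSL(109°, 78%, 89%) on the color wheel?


Complement = opposite side of color wheel = hue + 180°
H' = (109 + 180) mod 360 = 289°
S and L unchanged.
= HSL(289°, 78%, 89%)


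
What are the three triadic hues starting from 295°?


Triadic: equally spaced at 120° intervals
H1 = 295°
H2 = (295 + 120) mod 360 = 55°
H3 = (295 + 240) mod 360 = 175°
Triadic = 295°, 55°, 175°


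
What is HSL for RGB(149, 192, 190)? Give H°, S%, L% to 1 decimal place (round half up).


Normalize: R'=149/255≈0.5843, G'=192/255≈0.7529, B'=190/255≈0.7451
Max=192/255, Min=149/255, Δ=Max-Min=43/255
L = (Max+Min)/2 = (192+149)/510 = 341/510 = 0.66862… → L = 66.9%
L > 0.5 → S = Δ/(2-Max-Min) = 43/(510-192-149) = 43/169 = 0.25443… → S = 25.4%
(the 1/255 factors cancel in S and H, so raw channel differences can be used)
Max is G' → H = 60 × ((B-R)/Δ + 2) = 60 × ((190-149)/43 + 2)
  41/43 + 2 = 0.9534… + 2 = 2.9534…
  H = 60 × 2.9534… = 177.209…° → H = 177.2°
= HSL(177.2°, 25.4%, 66.9%)


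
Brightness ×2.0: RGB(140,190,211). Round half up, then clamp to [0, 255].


Multiply each channel by 2.0, round half up, clamp to [0, 255]
R: 140×2.0 = 280 → clamp → 255
G: 190×2.0 = 380 → clamp → 255
B: 211×2.0 = 422 → clamp → 255
= RGB(255, 255, 255)


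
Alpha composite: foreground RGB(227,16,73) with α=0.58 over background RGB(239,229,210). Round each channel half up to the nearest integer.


C = α×F + (1-α)×B, with 1-α = 0.42
R: 0.58×227 + 0.42×239 = 131.66 + 100.38 = 232.04 → 232
G: 0.58×16 + 0.42×229 = 9.28 + 96.18 = 105.46 → 105
B: 0.58×73 + 0.42×210 = 42.34 + 88.20 = 130.54 → 131
= RGB(232, 105, 131)


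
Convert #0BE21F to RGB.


0B → 11 (R)
E2 → 226 (G)
1F → 31 (B)
= RGB(11, 226, 31)


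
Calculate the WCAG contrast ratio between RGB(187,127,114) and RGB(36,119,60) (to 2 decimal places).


Linearize each sRGB channel c=v/255: c/12.92 if c ≤ 0.04045 else ((c+0.055)/1.055)^2.4
L = 0.2126×R_lin + 0.7152×G_lin + 0.0722×B_lin
Color 1 (187,127,114):
  R=187: 187/255≈0.7333 > 0.04045 → ((0.7333+0.055)/1.055)^2.4 ≈ 0.49693
  G=127: 127/255≈0.4980 > 0.04045 → ((0.4980+0.055)/1.055)^2.4 ≈ 0.21223
  B=114: 114/255≈0.4471 > 0.04045 → ((0.4471+0.055)/1.055)^2.4 ≈ 0.16827
  L1 = 0.2126×0.49693 + 0.7152×0.21223 + 0.0722×0.16827 ≈ 0.26958
Color 2 (36,119,60):
  R=36: 36/255≈0.1412 > 0.04045 → ((0.1412+0.055)/1.055)^2.4 ≈ 0.01764
  G=119: 119/255≈0.4667 > 0.04045 → ((0.4667+0.055)/1.055)^2.4 ≈ 0.18447
  B=60: 60/255≈0.2353 > 0.04045 → ((0.2353+0.055)/1.055)^2.4 ≈ 0.04519
  L2 = 0.2126×0.01764 + 0.7152×0.18447 + 0.0722×0.04519 ≈ 0.13895
Lighter = 0.26958, Darker = 0.13895
Ratio = (L_lighter + 0.05) / (L_darker + 0.05)
Ratio = (0.26958 + 0.05) / (0.13895 + 0.05) = 0.31958 / 0.18895 ≈ 1.6914
Ratio ≈ 1.69:1


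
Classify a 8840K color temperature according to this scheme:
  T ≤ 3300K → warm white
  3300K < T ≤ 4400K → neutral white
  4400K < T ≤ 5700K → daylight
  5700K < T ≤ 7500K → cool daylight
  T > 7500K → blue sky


Temperature: 8840K
8840K > 7500K → blue sky
Classification: blue sky


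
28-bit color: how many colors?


Colors = 2^bits = 2^28
= 268,435,456 colors


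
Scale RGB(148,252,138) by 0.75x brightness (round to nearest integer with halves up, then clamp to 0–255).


Multiply each channel by 0.75, round half up, clamp to [0, 255]
R: 148×0.75 = 111
G: 252×0.75 = 189
B: 138×0.75 = 103.5 → round → 104
= RGB(111, 189, 104)


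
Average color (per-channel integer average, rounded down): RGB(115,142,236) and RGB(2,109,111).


Midpoint: each channel = ⌊(C₁+C₂)/2⌋
R: ⌊(115+2)/2⌋ = 58
G: ⌊(142+109)/2⌋ = 125
B: ⌊(236+111)/2⌋ = 173
= RGB(58, 125, 173)


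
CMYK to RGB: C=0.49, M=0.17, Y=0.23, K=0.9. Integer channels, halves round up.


R = 255 × (1-C) × (1-K) = 255 × 0.51 × 0.10 = 13.005 → 13
G = 255 × (1-M) × (1-K) = 255 × 0.83 × 0.10 = 21.165 → 21
B = 255 × (1-Y) × (1-K) = 255 × 0.77 × 0.10 = 19.635 → 20
= RGB(13, 21, 20)


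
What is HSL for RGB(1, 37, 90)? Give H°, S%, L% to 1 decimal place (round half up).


Normalize: R'=1/255≈0.0039, G'=37/255≈0.1451, B'=90/255≈0.3529
Max=90/255, Min=1/255, Δ=Max-Min=89/255
L = (Max+Min)/2 = (90+1)/510 = 91/510 = 0.17843… → L = 17.8%
L ≤ 0.5 → S = Δ/(Max+Min) = 89/(90+1) = 89/91 = 0.97802… → S = 97.8%
(the 1/255 factors cancel in S and H, so raw channel differences can be used)
Max is B' → H = 60 × ((R-G)/Δ + 4) = 60 × ((1-37)/89 + 4)
  -36/89 + 4 = -0.4044… + 4 = 3.5955…
  H = 60 × 3.5955… = 215.730…° → H = 215.7°
= HSL(215.7°, 97.8%, 17.8%)


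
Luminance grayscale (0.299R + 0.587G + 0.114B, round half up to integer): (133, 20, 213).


Gray = 0.299×R + 0.587×G + 0.114×B
Gray = 0.299×133 + 0.587×20 + 0.114×213
Gray = 39.767 + 11.740 + 24.282
Gray = 75.789 → round half up → 76
Gray = 76


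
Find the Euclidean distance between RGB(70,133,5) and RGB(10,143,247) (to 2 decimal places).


d = √[(R₁-R₂)² + (G₁-G₂)² + (B₁-B₂)²]
d = √[(70-10)² + (133-143)² + (5-247)²]
d = √[3600 + 100 + 58564]
d = √62264
d ≈ 249.53


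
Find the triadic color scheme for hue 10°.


Triadic: equally spaced at 120° intervals
H1 = 10°
H2 = (10 + 120) mod 360 = 130°
H3 = (10 + 240) mod 360 = 250°
Triadic = 10°, 130°, 250°


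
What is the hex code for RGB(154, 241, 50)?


R = 154 → 9A (hex)
G = 241 → F1 (hex)
B = 50 → 32 (hex)
Hex = #9AF132


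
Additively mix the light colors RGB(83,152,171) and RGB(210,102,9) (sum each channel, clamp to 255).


Additive: each channel = min(255, C₁+C₂)
R: 83+210 = 293 → 255
G: 152+102 = 254 → 254
B: 171+9 = 180 → 180
= RGB(255, 254, 180)


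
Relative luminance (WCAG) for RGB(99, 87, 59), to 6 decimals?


Linearize each channel (sRGB transfer function): c = v/255; c_lin = c/12.92 if c ≤ 0.04045, else ((c+0.055)/1.055)^2.4
  R: 99/255 ≈ 0.388235 > 0.04045 → ((0.388235+0.055)/1.055)^2.4 ≈ 0.124772
  G: 87/255 ≈ 0.341176 > 0.04045 → ((0.341176+0.055)/1.055)^2.4 ≈ 0.095307
  B: 59/255 ≈ 0.231373 > 0.04045 → ((0.231373+0.055)/1.055)^2.4 ≈ 0.043735
R_lin = 0.124772, G_lin = 0.095307, B_lin = 0.043735
L = 0.2126×R + 0.7152×G + 0.0722×B
L = 0.2126×0.124772 + 0.7152×0.095307 + 0.0722×0.043735
L ≈ 0.097848


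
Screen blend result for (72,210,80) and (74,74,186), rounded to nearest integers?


Screen: C = 255 - (255-A)×(255-B)/255, rounded to nearest integer
R: 255 - (255-72)×(255-74)/255 = 255 - 33123/255 ≈ 255 - 129.894 = 125.106 → 125
G: 255 - (255-210)×(255-74)/255 = 255 - 8145/255 ≈ 255 - 31.941 = 223.059 → 223
B: 255 - (255-80)×(255-186)/255 = 255 - 12075/255 ≈ 255 - 47.353 = 207.647 → 208
= RGB(125, 223, 208)


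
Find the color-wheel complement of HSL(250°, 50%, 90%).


Complement = opposite side of color wheel = hue + 180°
H' = (250 + 180) mod 360 = 70°
S and L unchanged.
= HSL(70°, 50%, 90%)


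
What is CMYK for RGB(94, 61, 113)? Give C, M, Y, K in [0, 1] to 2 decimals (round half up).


R'=94/255≈0.3686, G'=61/255≈0.2392, B'=113/255≈0.4431
K = 1 - max(R',G',B') = 1 - 113/255 = 142/255 = 0.55686… → 0.56
(1-R'-K)/(1-K) simplifies to (max-R)/max with max = 113:
C = (113-94)/113 = 19/113 = 0.16814… → 0.17
M = (113-61)/113 = 52/113 = 0.46017… → 0.46
Y = (113-113)/113 = 0/113 = 0 → 0.00
= CMYK(0.17, 0.46, 0.00, 0.56)


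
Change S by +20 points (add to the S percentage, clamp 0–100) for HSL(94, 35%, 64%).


Original S = 35%
Adjustment = +20 percentage points
New S = 35 + (20) = 55
Clamp to [0, 100] → 55
= HSL(94°, 55%, 64%)


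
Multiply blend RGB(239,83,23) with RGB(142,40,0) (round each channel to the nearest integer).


Multiply: C = A×B/255, rounded to nearest integer
R: 239×142/255 = 33938/255 ≈ 133.090 → 133
G: 83×40/255 = 3320/255 ≈ 13.020 → 13
B: 23×0/255 = 0/255 ≈ 0.000 → 0
= RGB(133, 13, 0)


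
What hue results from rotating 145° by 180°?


New hue = (H + rotation) mod 360
New hue = (145 + 180) mod 360
= 325 mod 360
= 325°


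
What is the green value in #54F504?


Color: #54F504
R = 54 = 84
G = F5 = 245
B = 04 = 4
Green = 245


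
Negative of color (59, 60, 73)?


Invert: (255-R, 255-G, 255-B)
R: 255-59 = 196
G: 255-60 = 195
B: 255-73 = 182
= RGB(196, 195, 182)


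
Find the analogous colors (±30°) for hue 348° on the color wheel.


Base hue: 348°
Left analog: (348 - 30) mod 360 = 318°
Right analog: (348 + 30) mod 360 = 18°
Analogous hues = 318° and 18°


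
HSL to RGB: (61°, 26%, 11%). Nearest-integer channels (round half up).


H=61°, S=0.26, L=0.11
C = (1-|2L-1|)×S = (1-|-0.78|)×0.26 = 0.0572
H' = H/60 = 61/60 ≈ 1.0167; X = C×(1-|H' mod 2 - 1|) ≈ 0.0562
m = L - C/2 = 0.11 - 0.0286 = 0.0814
Sector ⌊H'⌋ = 1 → (R',G',B') = (≈0.0562, 0.0572, 0.0)
RGB = ((R'+m)×255, (G'+m)×255, (B'+m)×255) = (35.0999, 35.343, 20.757)
Round half up → RGB(35, 35, 21)


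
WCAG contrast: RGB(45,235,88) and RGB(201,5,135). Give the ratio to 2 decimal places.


Linearize each sRGB channel c=v/255: c/12.92 if c ≤ 0.04045 else ((c+0.055)/1.055)^2.4
L = 0.2126×R_lin + 0.7152×G_lin + 0.0722×B_lin
Color 1 (45,235,88):
  R=45: 45/255≈0.1765 > 0.04045 → ((0.1765+0.055)/1.055)^2.4 ≈ 0.02624
  G=235: 235/255≈0.9216 > 0.04045 → ((0.9216+0.055)/1.055)^2.4 ≈ 0.83077
  B=88: 88/255≈0.3451 > 0.04045 → ((0.3451+0.055)/1.055)^2.4 ≈ 0.09759
  L1 = 0.2126×0.02624 + 0.7152×0.83077 + 0.0722×0.09759 ≈ 0.60679
Color 2 (201,5,135):
  R=201: 201/255≈0.7882 > 0.04045 → ((0.7882+0.055)/1.055)^2.4 ≈ 0.58408
  G=5: 5/255≈0.0196 ≤ 0.04045 → 0.0196/12.92 ≈ 0.00152
  B=135: 135/255≈0.5294 > 0.04045 → ((0.5294+0.055)/1.055)^2.4 ≈ 0.24228
  L2 = 0.2126×0.58408 + 0.7152×0.00152 + 0.0722×0.24228 ≈ 0.14275
Lighter = 0.60679, Darker = 0.14275
Ratio = (L_lighter + 0.05) / (L_darker + 0.05)
Ratio = (0.60679 + 0.05) / (0.14275 + 0.05) = 0.65679 / 0.19275 ≈ 3.4074
Ratio ≈ 3.41:1


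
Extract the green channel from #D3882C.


Color: #D3882C
R = D3 = 211
G = 88 = 136
B = 2C = 44
Green = 136


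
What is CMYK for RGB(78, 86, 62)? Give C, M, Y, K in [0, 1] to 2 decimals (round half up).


R'=78/255≈0.3059, G'=86/255≈0.3373, B'=62/255≈0.2431
K = 1 - max(R',G',B') = 1 - 86/255 = 169/255 = 0.66274… → 0.66
(1-R'-K)/(1-K) simplifies to (max-R)/max with max = 86:
C = (86-78)/86 = 8/86 = 0.09302… → 0.09
M = (86-86)/86 = 0/86 = 0 → 0.00
Y = (86-62)/86 = 24/86 = 0.27906… → 0.28
= CMYK(0.09, 0.00, 0.28, 0.66)


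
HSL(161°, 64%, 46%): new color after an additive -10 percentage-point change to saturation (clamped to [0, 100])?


Original S = 64%
Adjustment = -10 percentage points
New S = 64 + (-10) = 54
Clamp to [0, 100] → 54
= HSL(161°, 54%, 46%)


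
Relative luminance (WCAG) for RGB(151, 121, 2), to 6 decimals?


Linearize each channel (sRGB transfer function): c = v/255; c_lin = c/12.92 if c ≤ 0.04045, else ((c+0.055)/1.055)^2.4
  R: 151/255 ≈ 0.592157 > 0.04045 → ((0.592157+0.055)/1.055)^2.4 ≈ 0.309469
  G: 121/255 ≈ 0.474510 > 0.04045 → ((0.474510+0.055)/1.055)^2.4 ≈ 0.191202
  B: 2/255 ≈ 0.007843 ≤ 0.04045 → 0.007843/12.92 ≈ 0.000607
R_lin = 0.309469, G_lin = 0.191202, B_lin = 0.000607
L = 0.2126×R + 0.7152×G + 0.0722×B
L = 0.2126×0.309469 + 0.7152×0.191202 + 0.0722×0.000607
L ≈ 0.202584


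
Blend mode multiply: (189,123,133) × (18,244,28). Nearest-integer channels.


Multiply: C = A×B/255, rounded to nearest integer
R: 189×18/255 = 3402/255 ≈ 13.341 → 13
G: 123×244/255 = 30012/255 ≈ 117.694 → 118
B: 133×28/255 = 3724/255 ≈ 14.604 → 15
= RGB(13, 118, 15)


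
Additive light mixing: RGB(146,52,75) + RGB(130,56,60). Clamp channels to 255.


Additive: each channel = min(255, C₁+C₂)
R: 146+130 = 276 → 255
G: 52+56 = 108 → 108
B: 75+60 = 135 → 135
= RGB(255, 108, 135)


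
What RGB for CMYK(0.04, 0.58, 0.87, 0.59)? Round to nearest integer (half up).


R = 255 × (1-C) × (1-K) = 255 × 0.96 × 0.41 = 100.368 → 100
G = 255 × (1-M) × (1-K) = 255 × 0.42 × 0.41 = 43.911 → 44
B = 255 × (1-Y) × (1-K) = 255 × 0.13 × 0.41 = 13.5915 → 14
= RGB(100, 44, 14)


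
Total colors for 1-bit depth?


Colors = 2^bits = 2^1
= 2 colors


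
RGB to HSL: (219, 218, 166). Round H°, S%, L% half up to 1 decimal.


Normalize: R'=219/255≈0.8588, G'=218/255≈0.8549, B'=166/255≈0.6510
Max=219/255, Min=166/255, Δ=Max-Min=53/255
L = (Max+Min)/2 = (219+166)/510 = 385/510 = 0.75490… → L = 75.5%
L > 0.5 → S = Δ/(2-Max-Min) = 53/(510-219-166) = 53/125 = 0.424 → S = 42.4%
(the 1/255 factors cancel in S and H, so raw channel differences can be used)
Max is R' → H = 60 × (((G-B)/Δ) mod 6) = 60 × (((218-166)/53) mod 6)
  52/53 = 0.9811…
  H = 60 × 0.9811… = 58.867…° → H = 58.9°
= HSL(58.9°, 42.4%, 75.5%)


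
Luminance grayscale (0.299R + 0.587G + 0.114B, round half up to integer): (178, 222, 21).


Gray = 0.299×R + 0.587×G + 0.114×B
Gray = 0.299×178 + 0.587×222 + 0.114×21
Gray = 53.222 + 130.314 + 2.394
Gray = 185.930 → round half up → 186
Gray = 186


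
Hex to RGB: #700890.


70 → 112 (R)
08 → 8 (G)
90 → 144 (B)
= RGB(112, 8, 144)


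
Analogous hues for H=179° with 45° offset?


Base hue: 179°
Left analog: (179 - 45) mod 360 = 134°
Right analog: (179 + 45) mod 360 = 224°
Analogous hues = 134° and 224°


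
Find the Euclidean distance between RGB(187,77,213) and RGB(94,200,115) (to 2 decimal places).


d = √[(R₁-R₂)² + (G₁-G₂)² + (B₁-B₂)²]
d = √[(187-94)² + (77-200)² + (213-115)²]
d = √[8649 + 15129 + 9604]
d = √33382
d ≈ 182.71


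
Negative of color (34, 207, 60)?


Invert: (255-R, 255-G, 255-B)
R: 255-34 = 221
G: 255-207 = 48
B: 255-60 = 195
= RGB(221, 48, 195)


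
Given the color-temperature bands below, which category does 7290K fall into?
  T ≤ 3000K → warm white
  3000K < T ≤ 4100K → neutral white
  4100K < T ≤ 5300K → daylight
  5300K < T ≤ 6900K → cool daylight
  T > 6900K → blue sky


Temperature: 7290K
7290K > 6900K → blue sky
Classification: blue sky


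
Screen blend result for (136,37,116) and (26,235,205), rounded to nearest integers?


Screen: C = 255 - (255-A)×(255-B)/255, rounded to nearest integer
R: 255 - (255-136)×(255-26)/255 = 255 - 27251/255 ≈ 255 - 106.867 = 148.133 → 148
G: 255 - (255-37)×(255-235)/255 = 255 - 4360/255 ≈ 255 - 17.098 = 237.902 → 238
B: 255 - (255-116)×(255-205)/255 = 255 - 6950/255 ≈ 255 - 27.255 = 227.745 → 228
= RGB(148, 238, 228)


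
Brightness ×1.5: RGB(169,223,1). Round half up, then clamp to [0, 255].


Multiply each channel by 1.5, round half up, clamp to [0, 255]
R: 169×1.5 = 253.5 → round → 254
G: 223×1.5 = 334.5 → round → 335 → clamp → 255
B: 1×1.5 = 1.5 → round → 2
= RGB(254, 255, 2)


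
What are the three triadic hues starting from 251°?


Triadic: equally spaced at 120° intervals
H1 = 251°
H2 = (251 + 120) mod 360 = 11°
H3 = (251 + 240) mod 360 = 131°
Triadic = 251°, 11°, 131°


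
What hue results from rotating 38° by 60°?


New hue = (H + rotation) mod 360
New hue = (38 + 60) mod 360
= 98 mod 360
= 98°


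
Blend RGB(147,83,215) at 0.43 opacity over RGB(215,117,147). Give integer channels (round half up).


C = α×F + (1-α)×B, with 1-α = 0.57
R: 0.43×147 + 0.57×215 = 63.21 + 122.55 = 185.76 → 186
G: 0.43×83 + 0.57×117 = 35.69 + 66.69 = 102.38 → 102
B: 0.43×215 + 0.57×147 = 92.45 + 83.79 = 176.24 → 176
= RGB(186, 102, 176)


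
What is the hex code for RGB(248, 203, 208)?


R = 248 → F8 (hex)
G = 203 → CB (hex)
B = 208 → D0 (hex)
Hex = #F8CBD0


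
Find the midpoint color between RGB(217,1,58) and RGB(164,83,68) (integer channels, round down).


Midpoint: each channel = ⌊(C₁+C₂)/2⌋
R: ⌊(217+164)/2⌋ = 190
G: ⌊(1+83)/2⌋ = 42
B: ⌊(58+68)/2⌋ = 63
= RGB(190, 42, 63)


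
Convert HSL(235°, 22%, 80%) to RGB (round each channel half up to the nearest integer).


H=235°, S=0.22, L=0.80
C = (1-|2L-1|)×S = (1-|0.60|)×0.22 = 0.088
H' = H/60 = 235/60 ≈ 3.9167; X = C×(1-|H' mod 2 - 1|) ≈ 0.0073
m = L - C/2 = 0.80 - 0.044 = 0.756
Sector ⌊H'⌋ = 3 → (R',G',B') = (0.0, ≈0.0073, 0.088)
RGB = ((R'+m)×255, (G'+m)×255, (B'+m)×255) = (192.78, 194.65, 215.22)
Round half up → RGB(193, 195, 215)


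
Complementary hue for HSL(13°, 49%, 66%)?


Complement = opposite side of color wheel = hue + 180°
H' = (13 + 180) mod 360 = 193°
S and L unchanged.
= HSL(193°, 49%, 66%)


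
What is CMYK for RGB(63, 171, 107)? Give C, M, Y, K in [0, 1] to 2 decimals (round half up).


R'=63/255≈0.2471, G'=171/255≈0.6706, B'=107/255≈0.4196
K = 1 - max(R',G',B') = 1 - 171/255 = 84/255 = 0.32941… → 0.33
(1-R'-K)/(1-K) simplifies to (max-R)/max with max = 171:
C = (171-63)/171 = 108/171 = 0.63157… → 0.63
M = (171-171)/171 = 0/171 = 0 → 0.00
Y = (171-107)/171 = 64/171 = 0.37426… → 0.37
= CMYK(0.63, 0.00, 0.37, 0.33)


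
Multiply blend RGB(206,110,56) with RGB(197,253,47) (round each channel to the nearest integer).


Multiply: C = A×B/255, rounded to nearest integer
R: 206×197/255 = 40582/255 ≈ 159.145 → 159
G: 110×253/255 = 27830/255 ≈ 109.137 → 109
B: 56×47/255 = 2632/255 ≈ 10.322 → 10
= RGB(159, 109, 10)


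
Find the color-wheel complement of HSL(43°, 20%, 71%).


Complement = opposite side of color wheel = hue + 180°
H' = (43 + 180) mod 360 = 223°
S and L unchanged.
= HSL(223°, 20%, 71%)


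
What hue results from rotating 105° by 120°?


New hue = (H + rotation) mod 360
New hue = (105 + 120) mod 360
= 225 mod 360
= 225°


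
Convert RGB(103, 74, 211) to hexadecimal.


R = 103 → 67 (hex)
G = 74 → 4A (hex)
B = 211 → D3 (hex)
Hex = #674AD3


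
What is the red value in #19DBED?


Color: #19DBED
R = 19 = 25
G = DB = 219
B = ED = 237
Red = 25


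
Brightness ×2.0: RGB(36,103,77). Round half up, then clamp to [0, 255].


Multiply each channel by 2.0, round half up, clamp to [0, 255]
R: 36×2.0 = 72
G: 103×2.0 = 206
B: 77×2.0 = 154
= RGB(72, 206, 154)


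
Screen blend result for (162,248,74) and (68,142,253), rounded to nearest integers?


Screen: C = 255 - (255-A)×(255-B)/255, rounded to nearest integer
R: 255 - (255-162)×(255-68)/255 = 255 - 17391/255 ≈ 255 - 68.200 = 186.800 → 187
G: 255 - (255-248)×(255-142)/255 = 255 - 791/255 ≈ 255 - 3.102 = 251.898 → 252
B: 255 - (255-74)×(255-253)/255 = 255 - 362/255 ≈ 255 - 1.420 = 253.580 → 254
= RGB(187, 252, 254)


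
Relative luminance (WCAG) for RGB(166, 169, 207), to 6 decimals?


Linearize each channel (sRGB transfer function): c = v/255; c_lin = c/12.92 if c ≤ 0.04045, else ((c+0.055)/1.055)^2.4
  R: 166/255 ≈ 0.650980 > 0.04045 → ((0.650980+0.055)/1.055)^2.4 ≈ 0.381326
  G: 169/255 ≈ 0.662745 > 0.04045 → ((0.662745+0.055)/1.055)^2.4 ≈ 0.396755
  B: 207/255 ≈ 0.811765 > 0.04045 → ((0.811765+0.055)/1.055)^2.4 ≈ 0.623960
R_lin = 0.381326, G_lin = 0.396755, B_lin = 0.623960
L = 0.2126×R + 0.7152×G + 0.0722×B
L = 0.2126×0.381326 + 0.7152×0.396755 + 0.0722×0.623960
L ≈ 0.409879


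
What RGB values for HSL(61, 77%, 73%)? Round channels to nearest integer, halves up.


H=61°, S=0.77, L=0.73
C = (1-|2L-1|)×S = (1-|0.46|)×0.77 = 0.4158
H' = H/60 = 61/60 ≈ 1.0167; X = C×(1-|H' mod 2 - 1|) = 0.40887
m = L - C/2 = 0.73 - 0.2079 = 0.5221
Sector ⌊H'⌋ = 1 → (R',G',B') = (0.40887, 0.4158, 0.0)
RGB = ((R'+m)×255, (G'+m)×255, (B'+m)×255) = (237.39735, 239.1645, 133.1355)
Round half up → RGB(237, 239, 133)


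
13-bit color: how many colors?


Colors = 2^bits = 2^13
= 8,192 colors


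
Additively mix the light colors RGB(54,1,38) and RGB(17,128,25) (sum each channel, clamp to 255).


Additive: each channel = min(255, C₁+C₂)
R: 54+17 = 71 → 71
G: 1+128 = 129 → 129
B: 38+25 = 63 → 63
= RGB(71, 129, 63)


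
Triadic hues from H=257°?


Triadic: equally spaced at 120° intervals
H1 = 257°
H2 = (257 + 120) mod 360 = 17°
H3 = (257 + 240) mod 360 = 137°
Triadic = 257°, 17°, 137°


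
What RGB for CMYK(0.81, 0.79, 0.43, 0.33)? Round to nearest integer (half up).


R = 255 × (1-C) × (1-K) = 255 × 0.19 × 0.67 = 32.4615 → 32
G = 255 × (1-M) × (1-K) = 255 × 0.21 × 0.67 = 35.8785 → 36
B = 255 × (1-Y) × (1-K) = 255 × 0.57 × 0.67 = 97.3845 → 97
= RGB(32, 36, 97)


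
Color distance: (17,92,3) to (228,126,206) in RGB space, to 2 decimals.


d = √[(R₁-R₂)² + (G₁-G₂)² + (B₁-B₂)²]
d = √[(17-228)² + (92-126)² + (3-206)²]
d = √[44521 + 1156 + 41209]
d = √86886
d ≈ 294.76


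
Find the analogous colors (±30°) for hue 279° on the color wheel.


Base hue: 279°
Left analog: (279 - 30) mod 360 = 249°
Right analog: (279 + 30) mod 360 = 309°
Analogous hues = 249° and 309°


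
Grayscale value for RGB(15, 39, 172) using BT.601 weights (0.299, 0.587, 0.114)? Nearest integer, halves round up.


Gray = 0.299×R + 0.587×G + 0.114×B
Gray = 0.299×15 + 0.587×39 + 0.114×172
Gray = 4.485 + 22.893 + 19.608
Gray = 46.986 → round half up → 47
Gray = 47


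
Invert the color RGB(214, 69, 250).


Invert: (255-R, 255-G, 255-B)
R: 255-214 = 41
G: 255-69 = 186
B: 255-250 = 5
= RGB(41, 186, 5)


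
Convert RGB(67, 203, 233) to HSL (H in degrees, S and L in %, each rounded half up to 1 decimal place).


Normalize: R'=67/255≈0.2627, G'=203/255≈0.7961, B'=233/255≈0.9137
Max=233/255, Min=67/255, Δ=Max-Min=166/255
L = (Max+Min)/2 = (233+67)/510 = 300/510 = 0.58823… → L = 58.8%
L > 0.5 → S = Δ/(2-Max-Min) = 166/(510-233-67) = 166/210 = 0.79047… → S = 79.0%
(the 1/255 factors cancel in S and H, so raw channel differences can be used)
Max is B' → H = 60 × ((R-G)/Δ + 4) = 60 × ((67-203)/166 + 4)
  -136/166 + 4 = -0.8192… + 4 = 3.1807…
  H = 60 × 3.1807… = 190.843…° → H = 190.8°
= HSL(190.8°, 79.0%, 58.8%)


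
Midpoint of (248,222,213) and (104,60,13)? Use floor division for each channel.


Midpoint: each channel = ⌊(C₁+C₂)/2⌋
R: ⌊(248+104)/2⌋ = 176
G: ⌊(222+60)/2⌋ = 141
B: ⌊(213+13)/2⌋ = 113
= RGB(176, 141, 113)


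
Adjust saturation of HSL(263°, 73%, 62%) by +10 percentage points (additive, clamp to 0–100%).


Original S = 73%
Adjustment = +10 percentage points
New S = 73 + (10) = 83
Clamp to [0, 100] → 83
= HSL(263°, 83%, 62%)


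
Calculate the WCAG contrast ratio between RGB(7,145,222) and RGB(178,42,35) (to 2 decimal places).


Linearize each sRGB channel c=v/255: c/12.92 if c ≤ 0.04045 else ((c+0.055)/1.055)^2.4
L = 0.2126×R_lin + 0.7152×G_lin + 0.0722×B_lin
Color 1 (7,145,222):
  R=7: 7/255≈0.0275 ≤ 0.04045 → 0.0275/12.92 ≈ 0.00212
  G=145: 145/255≈0.5686 > 0.04045 → ((0.5686+0.055)/1.055)^2.4 ≈ 0.28315
  B=222: 222/255≈0.8706 > 0.04045 → ((0.8706+0.055)/1.055)^2.4 ≈ 0.73046
  L1 = 0.2126×0.00212 + 0.7152×0.28315 + 0.0722×0.73046 ≈ 0.25570
Color 2 (178,42,35):
  R=178: 178/255≈0.6980 > 0.04045 → ((0.6980+0.055)/1.055)^2.4 ≈ 0.44520
  G=42: 42/255≈0.1647 > 0.04045 → ((0.1647+0.055)/1.055)^2.4 ≈ 0.02315
  B=35: 35/255≈0.1373 > 0.04045 → ((0.1373+0.055)/1.055)^2.4 ≈ 0.01681
  L2 = 0.2126×0.44520 + 0.7152×0.02315 + 0.0722×0.01681 ≈ 0.11242
Lighter = 0.25570, Darker = 0.11242
Ratio = (L_lighter + 0.05) / (L_darker + 0.05)
Ratio = (0.25570 + 0.05) / (0.11242 + 0.05) = 0.30570 / 0.16242 ≈ 1.8821
Ratio ≈ 1.88:1


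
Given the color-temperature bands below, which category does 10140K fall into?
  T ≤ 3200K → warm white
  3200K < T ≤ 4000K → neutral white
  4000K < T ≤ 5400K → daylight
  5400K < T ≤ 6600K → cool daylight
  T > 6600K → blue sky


Temperature: 10140K
10140K > 6600K → blue sky
Classification: blue sky


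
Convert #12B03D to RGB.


12 → 18 (R)
B0 → 176 (G)
3D → 61 (B)
= RGB(18, 176, 61)


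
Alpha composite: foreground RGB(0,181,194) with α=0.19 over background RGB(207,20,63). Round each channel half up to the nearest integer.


C = α×F + (1-α)×B, with 1-α = 0.81
R: 0.19×0 + 0.81×207 = 0.00 + 167.67 = 167.67 → 168
G: 0.19×181 + 0.81×20 = 34.39 + 16.20 = 50.59 → 51
B: 0.19×194 + 0.81×63 = 36.86 + 51.03 = 87.89 → 88
= RGB(168, 51, 88)


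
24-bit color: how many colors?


Colors = 2^bits = 2^24
= 16,777,216 colors


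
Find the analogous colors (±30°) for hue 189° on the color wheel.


Base hue: 189°
Left analog: (189 - 30) mod 360 = 159°
Right analog: (189 + 30) mod 360 = 219°
Analogous hues = 159° and 219°


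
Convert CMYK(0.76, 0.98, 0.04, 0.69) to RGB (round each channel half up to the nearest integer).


R = 255 × (1-C) × (1-K) = 255 × 0.24 × 0.31 = 18.972 → 19
G = 255 × (1-M) × (1-K) = 255 × 0.02 × 0.31 = 1.581 → 2
B = 255 × (1-Y) × (1-K) = 255 × 0.96 × 0.31 = 75.888 → 76
= RGB(19, 2, 76)


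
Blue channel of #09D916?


Color: #09D916
R = 09 = 9
G = D9 = 217
B = 16 = 22
Blue = 22


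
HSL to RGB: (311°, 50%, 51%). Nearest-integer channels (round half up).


H=311°, S=0.50, L=0.51
C = (1-|2L-1|)×S = (1-|0.02|)×0.50 = 0.49
H' = H/60 = 311/60 ≈ 5.1833; X = C×(1-|H' mod 2 - 1|) ≈ 0.4002
m = L - C/2 = 0.51 - 0.245 = 0.265
Sector ⌊H'⌋ = 5 → (R',G',B') = (0.49, 0.0, ≈0.4002)
RGB = ((R'+m)×255, (G'+m)×255, (B'+m)×255) = (192.525, 67.575, 169.6175)
Round half up → RGB(193, 68, 170)
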